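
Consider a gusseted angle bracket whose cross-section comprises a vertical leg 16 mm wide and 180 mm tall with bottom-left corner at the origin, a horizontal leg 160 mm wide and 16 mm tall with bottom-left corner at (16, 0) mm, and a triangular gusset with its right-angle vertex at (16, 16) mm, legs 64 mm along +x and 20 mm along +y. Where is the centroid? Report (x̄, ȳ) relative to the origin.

Part | A | x̄ᵢ | ȳᵢ | A·x̄ᵢ | A·ȳᵢ
vertical leg | 2880.00 | 8.00 | 90.00 | 23040.00 | 259200.00
horizontal leg | 2560.00 | 96.00 | 8.00 | 245760.00 | 20480.00
gusset | 640.00 | 37.33 | 22.67 | 23893.33 | 14506.67
Σ | 6080.00 |  |  | 292693.33 | 294186.67
x̄ = 292693.33 / 6080.00 = 48.14 mm
ȳ = 294186.67 / 6080.00 = 48.39 mm

x̄ = 48.14 mm, ȳ = 48.39 mm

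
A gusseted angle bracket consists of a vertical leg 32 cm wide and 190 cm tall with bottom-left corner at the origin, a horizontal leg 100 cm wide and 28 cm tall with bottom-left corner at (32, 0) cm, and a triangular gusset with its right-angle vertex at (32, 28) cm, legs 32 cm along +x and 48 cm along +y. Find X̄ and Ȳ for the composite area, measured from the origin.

X̄ = 37.28 cm, Ȳ = 67.43 cm

vertical leg: A = 32 × 190 = 6080.00, centroid at (16.00, 95.00).
horizontal leg: A = 100 × 28 = 2800.00, centroid at (82.00, 14.00).
gusset: A = ½·32·48 = 768.00, centroid at (42.67, 44.00).
ΣA = 9648.00 cm², ΣAX̄ = 359648.00 cm³, ΣAȲ = 650592.00 cm³.
X̄ = 359648.00/9648.00 = 37.28 cm; Ȳ = 650592.00/9648.00 = 67.43 cm.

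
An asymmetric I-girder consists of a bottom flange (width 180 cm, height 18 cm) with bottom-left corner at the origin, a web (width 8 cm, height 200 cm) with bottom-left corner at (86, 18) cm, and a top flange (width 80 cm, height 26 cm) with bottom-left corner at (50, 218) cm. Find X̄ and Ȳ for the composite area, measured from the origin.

X̄ = 90.00 cm, Ȳ = 100.93 cm

Part | A | x̄ᵢ | ȳᵢ | A·x̄ᵢ | A·ȳᵢ
bottom flange | 3240.00 | 90.00 | 9.00 | 291600.00 | 29160.00
web | 1600.00 | 90.00 | 118.00 | 144000.00 | 188800.00
top flange | 2080.00 | 90.00 | 231.00 | 187200.00 | 480480.00
Σ | 6920.00 |  |  | 622800.00 | 698440.00
X̄ = 622800.00 / 6920.00 = 90.00 cm
Ȳ = 698440.00 / 6920.00 = 100.93 cm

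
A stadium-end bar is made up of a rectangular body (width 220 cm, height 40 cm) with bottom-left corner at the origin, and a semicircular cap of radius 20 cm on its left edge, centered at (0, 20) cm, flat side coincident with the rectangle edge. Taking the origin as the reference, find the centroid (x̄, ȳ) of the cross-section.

rectangular body: A = 220 × 40 = 8800.00, centroid at (110.00, 20.00).
semicircular end: A = ½π·20² = 628.32, centroid at (-8.49, 20.00).
ΣA = 9428.32 cm², ΣAx̄ = 962666.67 cm³, ΣAȳ = 188566.37 cm³.
x̄ = 962666.67/9428.32 = 102.10 cm; ȳ = 188566.37/9428.32 = 20.00 cm.

x̄ = 102.10 cm, ȳ = 20.00 cm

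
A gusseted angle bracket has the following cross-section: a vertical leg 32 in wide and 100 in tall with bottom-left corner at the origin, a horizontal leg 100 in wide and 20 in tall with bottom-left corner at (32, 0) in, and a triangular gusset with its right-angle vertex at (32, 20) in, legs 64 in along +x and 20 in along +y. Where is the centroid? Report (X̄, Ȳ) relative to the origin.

Part | A | x̄ᵢ | ȳᵢ | A·x̄ᵢ | A·ȳᵢ
vertical leg | 3200.00 | 16.00 | 50.00 | 51200.00 | 160000.00
horizontal leg | 2000.00 | 82.00 | 10.00 | 164000.00 | 20000.00
gusset | 640.00 | 53.33 | 26.67 | 34133.33 | 17066.67
Σ | 5840.00 |  |  | 249333.33 | 197066.67
X̄ = 249333.33 / 5840.00 = 42.69 in
Ȳ = 197066.67 / 5840.00 = 33.74 in

X̄ = 42.69 in, Ȳ = 33.74 in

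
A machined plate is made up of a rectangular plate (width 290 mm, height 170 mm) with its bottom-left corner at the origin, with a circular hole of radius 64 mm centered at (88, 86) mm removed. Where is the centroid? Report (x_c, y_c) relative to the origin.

plate: A = 290 × 170 = 49300.00, centroid at (145.00, 85.00).
hole: A = −π·64² = -12867.96, centroid at (88.00, 86.00).
ΣA = 36432.04 mm², ΣAx_c = 6016119.21 mm³, ΣAy_c = 3083855.14 mm³.
x_c = 6016119.21/36432.04 = 165.13 mm; y_c = 3083855.14/36432.04 = 84.65 mm.

x_c = 165.13 mm, y_c = 84.65 mm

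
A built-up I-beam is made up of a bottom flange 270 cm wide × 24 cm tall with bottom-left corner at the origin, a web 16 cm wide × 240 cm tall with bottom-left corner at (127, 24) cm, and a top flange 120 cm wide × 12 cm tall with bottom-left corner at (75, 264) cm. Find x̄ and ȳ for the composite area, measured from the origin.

bottom flange: A = 270 × 24 = 6480.00, centroid at (135.00, 12.00).
web: A = 16 × 240 = 3840.00, centroid at (135.00, 144.00).
top flange: A = 120 × 12 = 1440.00, centroid at (135.00, 270.00).
ΣA = 11760.00 cm², ΣAx̄ = 1587600.00 cm³, ΣAȳ = 1019520.00 cm³.
x̄ = 1587600.00/11760.00 = 135.00 cm; ȳ = 1019520.00/11760.00 = 86.69 cm.

x̄ = 135.00 cm, ȳ = 86.69 cm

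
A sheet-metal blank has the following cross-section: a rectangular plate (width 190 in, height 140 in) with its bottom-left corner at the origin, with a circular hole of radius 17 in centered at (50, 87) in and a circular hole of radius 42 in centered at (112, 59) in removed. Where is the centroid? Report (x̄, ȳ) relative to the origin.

plate: A = 190 × 140 = 26600.00, centroid at (95.00, 70.00).
hole 1: A = −π·17² = -907.92, centroid at (50.00, 87.00).
hole 2: A = −π·42² = -5541.77, centroid at (112.00, 59.00).
ΣA = 20150.31 in², ΣAx̄ = 1860925.81 in³, ΣAȳ = 1456046.54 in³.
x̄ = 1860925.81/20150.31 = 92.35 in; ȳ = 1456046.54/20150.31 = 72.26 in.

x̄ = 92.35 in, ȳ = 72.26 in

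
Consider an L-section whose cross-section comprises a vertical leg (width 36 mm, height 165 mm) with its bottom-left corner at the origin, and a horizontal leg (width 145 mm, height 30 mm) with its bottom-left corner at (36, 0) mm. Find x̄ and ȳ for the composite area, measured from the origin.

x̄ = 56.26 mm, ȳ = 53.97 mm

vertical leg: A = 36 × 165 = 5940.00, centroid at (18.00, 82.50).
horizontal leg: A = 145 × 30 = 4350.00, centroid at (108.50, 15.00).
ΣA = 10290.00 mm²
ΣAx̄ = (5940.00)(18.00) + (4350.00)(108.50) = 578895.00 mm³
ΣAȳ = (5940.00)(82.50) + (4350.00)(15.00) = 555300.00 mm³
x̄ = 578895.00 / 10290.00 = 56.26 mm
ȳ = 555300.00 / 10290.00 = 53.97 mm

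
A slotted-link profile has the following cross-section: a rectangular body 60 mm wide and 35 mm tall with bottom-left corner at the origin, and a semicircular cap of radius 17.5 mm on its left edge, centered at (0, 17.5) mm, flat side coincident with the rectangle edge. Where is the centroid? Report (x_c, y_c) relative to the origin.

x_c = 23.02 mm, y_c = 17.50 mm

rectangular body: A = 60 × 35 = 2100.00, centroid at (30.00, 17.50).
semicircular end: A = ½π·17.5² = 481.06, centroid at (-7.43, 17.50).
ΣA = 2581.06 mm², ΣAx_c = 59427.08 mm³, ΣAy_c = 45168.49 mm³.
x_c = 59427.08/2581.06 = 23.02 mm; y_c = 45168.49/2581.06 = 17.50 mm.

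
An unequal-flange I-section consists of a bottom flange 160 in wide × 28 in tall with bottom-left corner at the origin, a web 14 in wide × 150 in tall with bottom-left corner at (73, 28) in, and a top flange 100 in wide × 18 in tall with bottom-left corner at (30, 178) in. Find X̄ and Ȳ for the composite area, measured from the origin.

bottom flange: A = 160 × 28 = 4480.00, centroid at (80.00, 14.00).
web: A = 14 × 150 = 2100.00, centroid at (80.00, 103.00).
top flange: A = 100 × 18 = 1800.00, centroid at (80.00, 187.00).
ΣA = 8380.00 in²
ΣAX̄ = (4480.00)(80.00) + (2100.00)(80.00) + (1800.00)(80.00) = 670400.00 in³
ΣAȲ = (4480.00)(14.00) + (2100.00)(103.00) + (1800.00)(187.00) = 615620.00 in³
X̄ = 670400.00 / 8380.00 = 80.00 in
Ȳ = 615620.00 / 8380.00 = 73.46 in

X̄ = 80.00 in, Ȳ = 73.46 in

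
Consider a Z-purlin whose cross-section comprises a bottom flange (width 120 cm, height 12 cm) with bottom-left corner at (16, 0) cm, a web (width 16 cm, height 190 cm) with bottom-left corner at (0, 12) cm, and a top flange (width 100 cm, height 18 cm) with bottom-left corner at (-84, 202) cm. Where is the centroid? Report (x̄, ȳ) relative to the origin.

Part | A | x̄ᵢ | ȳᵢ | A·x̄ᵢ | A·ȳᵢ
bottom flange | 1440.00 | 76.00 | 6.00 | 109440.00 | 8640.00
web | 3040.00 | 8.00 | 107.00 | 24320.00 | 325280.00
top flange | 1800.00 | -34.00 | 211.00 | -61200.00 | 379800.00
Σ | 6280.00 |  |  | 72560.00 | 713720.00
x̄ = 72560.00 / 6280.00 = 11.55 cm
ȳ = 713720.00 / 6280.00 = 113.65 cm

x̄ = 11.55 cm, ȳ = 113.65 cm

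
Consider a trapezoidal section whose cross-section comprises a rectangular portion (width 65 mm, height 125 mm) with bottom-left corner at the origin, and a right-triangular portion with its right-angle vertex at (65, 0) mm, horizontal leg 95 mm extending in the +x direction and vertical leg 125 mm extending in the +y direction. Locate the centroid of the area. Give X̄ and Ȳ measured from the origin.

rectangular portion: A = 65 × 125 = 8125.00, centroid at (32.50, 62.50).
triangular portion: A = ½·95·125 = 5937.50, centroid at (96.67, 41.67).
ΣA = 14062.50 mm²
ΣAX̄ = (8125.00)(32.50) + (5937.50)(96.67) = 838020.83 mm³
ΣAȲ = (8125.00)(62.50) + (5937.50)(41.67) = 755208.33 mm³
X̄ = 838020.83 / 14062.50 = 59.59 mm
Ȳ = 755208.33 / 14062.50 = 53.70 mm

X̄ = 59.59 mm, Ȳ = 53.70 mm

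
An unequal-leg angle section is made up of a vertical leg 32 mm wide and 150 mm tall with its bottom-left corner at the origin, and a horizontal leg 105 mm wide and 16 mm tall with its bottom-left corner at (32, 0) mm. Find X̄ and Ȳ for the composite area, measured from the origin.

X̄ = 33.76 mm, Ȳ = 57.63 mm

vertical leg: A = 32 × 150 = 4800.00, centroid at (16.00, 75.00).
horizontal leg: A = 105 × 16 = 1680.00, centroid at (84.50, 8.00).
ΣA = 6480.00 mm², ΣAX̄ = 218760.00 mm³, ΣAȲ = 373440.00 mm³.
X̄ = 218760.00/6480.00 = 33.76 mm; Ȳ = 373440.00/6480.00 = 57.63 mm.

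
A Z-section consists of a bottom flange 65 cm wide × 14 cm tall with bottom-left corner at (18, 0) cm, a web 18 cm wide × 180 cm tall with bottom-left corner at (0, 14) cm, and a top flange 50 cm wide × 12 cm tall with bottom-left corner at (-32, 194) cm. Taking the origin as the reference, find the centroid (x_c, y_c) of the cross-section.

x_c = 14.93 cm, y_c = 97.54 cm

bottom flange: A = 65 × 14 = 910.00, centroid at (50.50, 7.00).
web: A = 18 × 180 = 3240.00, centroid at (9.00, 104.00).
top flange: A = 50 × 12 = 600.00, centroid at (-7.00, 200.00).
ΣA = 4750.00 cm²
ΣAx_c = (910.00)(50.50) + (3240.00)(9.00) + (600.00)(-7.00) = 70915.00 cm³
ΣAy_c = (910.00)(7.00) + (3240.00)(104.00) + (600.00)(200.00) = 463330.00 cm³
x_c = 70915.00 / 4750.00 = 14.93 cm
y_c = 463330.00 / 4750.00 = 97.54 cm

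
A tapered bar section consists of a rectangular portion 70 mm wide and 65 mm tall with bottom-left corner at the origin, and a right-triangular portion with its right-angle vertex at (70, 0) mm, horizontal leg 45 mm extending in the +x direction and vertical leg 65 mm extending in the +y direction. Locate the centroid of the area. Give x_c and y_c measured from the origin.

x_c = 47.16 mm, y_c = 29.86 mm

rectangular portion: A = 70 × 65 = 4550.00, centroid at (35.00, 32.50).
triangular portion: A = ½·45·65 = 1462.50, centroid at (85.00, 21.67).
ΣA = 6012.50 mm²
ΣAx_c = (4550.00)(35.00) + (1462.50)(85.00) = 283562.50 mm³
ΣAy_c = (4550.00)(32.50) + (1462.50)(21.67) = 179562.50 mm³
x_c = 283562.50 / 6012.50 = 47.16 mm
y_c = 179562.50 / 6012.50 = 29.86 mm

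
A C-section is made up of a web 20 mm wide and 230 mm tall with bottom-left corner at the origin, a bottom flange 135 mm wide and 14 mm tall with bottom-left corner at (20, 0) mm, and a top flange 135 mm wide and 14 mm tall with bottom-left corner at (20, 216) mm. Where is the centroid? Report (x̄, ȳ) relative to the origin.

web: A = 20 × 230 = 4600.00, centroid at (10.00, 115.00).
bottom flange: A = 135 × 14 = 1890.00, centroid at (87.50, 7.00).
top flange: A = 135 × 14 = 1890.00, centroid at (87.50, 223.00).
ΣA = 8380.00 mm²
ΣAx̄ = (4600.00)(10.00) + (1890.00)(87.50) + (1890.00)(87.50) = 376750.00 mm³
ΣAȳ = (4600.00)(115.00) + (1890.00)(7.00) + (1890.00)(223.00) = 963700.00 mm³
x̄ = 376750.00 / 8380.00 = 44.96 mm
ȳ = 963700.00 / 8380.00 = 115.00 mm

x̄ = 44.96 mm, ȳ = 115.00 mm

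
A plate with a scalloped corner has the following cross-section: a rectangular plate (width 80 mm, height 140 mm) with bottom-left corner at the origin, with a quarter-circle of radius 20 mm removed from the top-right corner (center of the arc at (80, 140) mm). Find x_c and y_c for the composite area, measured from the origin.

x_c = 39.09 mm, y_c = 68.22 mm

plate: A = 80 × 140 = 11200.00, centroid at (40.00, 70.00).
removed quarter-circle: A = −¼π·20² = -314.16, centroid at (71.51, 131.51).
ΣA = 10885.84 mm², ΣAx_c = 425533.93 mm³, ΣAy_c = 742684.37 mm³.
x_c = 425533.93/10885.84 = 39.09 mm; y_c = 742684.37/10885.84 = 68.22 mm.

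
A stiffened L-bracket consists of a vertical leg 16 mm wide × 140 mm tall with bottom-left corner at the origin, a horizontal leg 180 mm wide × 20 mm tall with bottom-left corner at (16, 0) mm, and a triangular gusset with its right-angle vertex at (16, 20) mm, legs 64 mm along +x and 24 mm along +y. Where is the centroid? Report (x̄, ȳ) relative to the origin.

x̄ = 64.80 mm, ȳ = 32.43 mm

vertical leg: A = 16 × 140 = 2240.00, centroid at (8.00, 70.00).
horizontal leg: A = 180 × 20 = 3600.00, centroid at (106.00, 10.00).
gusset: A = ½·64·24 = 768.00, centroid at (37.33, 28.00).
ΣA = 6608.00 mm²
ΣAx̄ = (2240.00)(8.00) + (3600.00)(106.00) + (768.00)(37.33) = 428192.00 mm³
ΣAȳ = (2240.00)(70.00) + (3600.00)(10.00) + (768.00)(28.00) = 214304.00 mm³
x̄ = 428192.00 / 6608.00 = 64.80 mm
ȳ = 214304.00 / 6608.00 = 32.43 mm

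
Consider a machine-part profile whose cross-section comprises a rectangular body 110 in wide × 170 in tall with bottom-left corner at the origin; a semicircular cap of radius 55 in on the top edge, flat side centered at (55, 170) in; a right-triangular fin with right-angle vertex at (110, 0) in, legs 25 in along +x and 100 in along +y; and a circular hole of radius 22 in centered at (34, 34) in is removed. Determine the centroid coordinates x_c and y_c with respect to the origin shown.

rectangular body: A = 110 × 170 = 18700.00, centroid at (55.00, 85.00).
semicircular top: A = ½π·55² = 4751.66, centroid at (55.00, 193.34).
triangular fin: A = ½·25·100 = 1250.00, centroid at (118.33, 33.33).
hole: A = −π·22² = -1520.53, centroid at (34.00, 34.00).
ΣA = 23181.13 in²
ΣAx_c = (18700.00)(55.00) + (4751.66)(55.00) + (1250.00)(118.33) + (-1520.53)(34.00) = 1386059.86 in³
ΣAy_c = (18700.00)(85.00) + (4751.66)(193.34) + (1250.00)(33.33) + (-1520.53)(34.00) = 2498167.30 in³
x_c = 1386059.86 / 23181.13 = 59.79 in
y_c = 2498167.30 / 23181.13 = 107.77 in

x_c = 59.79 in, y_c = 107.77 in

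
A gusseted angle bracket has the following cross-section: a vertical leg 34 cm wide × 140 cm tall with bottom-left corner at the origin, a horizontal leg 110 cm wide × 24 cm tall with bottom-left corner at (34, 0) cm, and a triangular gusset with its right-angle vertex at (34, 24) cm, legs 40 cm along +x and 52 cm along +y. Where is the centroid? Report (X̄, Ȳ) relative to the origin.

X̄ = 43.26 cm, Ȳ = 48.33 cm

vertical leg: A = 34 × 140 = 4760.00, centroid at (17.00, 70.00).
horizontal leg: A = 110 × 24 = 2640.00, centroid at (89.00, 12.00).
gusset: A = ½·40·52 = 1040.00, centroid at (47.33, 41.33).
ΣA = 8440.00 cm², ΣAX̄ = 365106.67 cm³, ΣAȲ = 407866.67 cm³.
X̄ = 365106.67/8440.00 = 43.26 cm; Ȳ = 407866.67/8440.00 = 48.33 cm.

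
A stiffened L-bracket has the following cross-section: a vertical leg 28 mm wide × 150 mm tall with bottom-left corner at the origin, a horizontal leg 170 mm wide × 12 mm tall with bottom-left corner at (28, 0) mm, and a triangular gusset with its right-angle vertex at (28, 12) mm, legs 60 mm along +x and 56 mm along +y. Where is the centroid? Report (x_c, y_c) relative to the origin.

vertical leg: A = 28 × 150 = 4200.00, centroid at (14.00, 75.00).
horizontal leg: A = 170 × 12 = 2040.00, centroid at (113.00, 6.00).
gusset: A = ½·60·56 = 1680.00, centroid at (48.00, 30.67).
ΣA = 7920.00 mm²
ΣAx_c = (4200.00)(14.00) + (2040.00)(113.00) + (1680.00)(48.00) = 369960.00 mm³
ΣAy_c = (4200.00)(75.00) + (2040.00)(6.00) + (1680.00)(30.67) = 378760.00 mm³
x_c = 369960.00 / 7920.00 = 46.71 mm
y_c = 378760.00 / 7920.00 = 47.82 mm

x_c = 46.71 mm, y_c = 47.82 mm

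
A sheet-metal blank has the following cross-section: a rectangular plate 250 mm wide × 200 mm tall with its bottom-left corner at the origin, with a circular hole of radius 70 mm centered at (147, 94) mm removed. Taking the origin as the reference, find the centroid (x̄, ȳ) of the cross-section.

plate: A = 250 × 200 = 50000.00, centroid at (125.00, 100.00).
hole: A = −π·70² = -15393.80, centroid at (147.00, 94.00).
ΣA = 34606.20 mm²
ΣAx̄ = (50000.00)(125.00) + (-15393.80)(147.00) = 3987110.81 mm³
ΣAȳ = (50000.00)(100.00) + (-15393.80)(94.00) = 3552982.42 mm³
x̄ = 3987110.81 / 34606.20 = 115.21 mm
ȳ = 3552982.42 / 34606.20 = 102.67 mm

x̄ = 115.21 mm, ȳ = 102.67 mm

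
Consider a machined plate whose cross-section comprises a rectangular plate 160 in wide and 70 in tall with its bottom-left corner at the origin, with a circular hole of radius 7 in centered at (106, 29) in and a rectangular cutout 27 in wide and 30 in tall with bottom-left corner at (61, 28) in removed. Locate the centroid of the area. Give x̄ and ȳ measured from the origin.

plate: A = 160 × 70 = 11200.00, centroid at (80.00, 35.00).
hole 1: A = −π·7² = -153.94, centroid at (106.00, 29.00).
hole 2: A = −(27 × 30) = -810.00, centroid at (74.50, 43.00).
ΣA = 10236.06 in²
ΣAx̄ = (11200.00)(80.00) + (-153.94)(106.00) + (-810.00)(74.50) = 819337.57 in³
ΣAȳ = (11200.00)(35.00) + (-153.94)(29.00) + (-810.00)(43.00) = 352705.80 in³
x̄ = 819337.57 / 10236.06 = 80.04 in
ȳ = 352705.80 / 10236.06 = 34.46 in

x̄ = 80.04 in, ȳ = 34.46 in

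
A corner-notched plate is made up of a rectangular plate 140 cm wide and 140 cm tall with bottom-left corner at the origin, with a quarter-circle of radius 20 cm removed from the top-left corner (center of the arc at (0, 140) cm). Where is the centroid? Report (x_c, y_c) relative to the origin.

x_c = 71.00 cm, y_c = 69.00 cm

plate: A = 140 × 140 = 19600.00, centroid at (70.00, 70.00).
removed quarter-circle: A = −¼π·20² = -314.16, centroid at (8.49, 131.51).
ΣA = 19285.84 cm²
ΣAx_c = (19600.00)(70.00) + (-314.16)(8.49) = 1369333.33 cm³
ΣAy_c = (19600.00)(70.00) + (-314.16)(131.51) = 1330684.37 cm³
x_c = 1369333.33 / 19285.84 = 71.00 cm
y_c = 1330684.37 / 19285.84 = 69.00 cm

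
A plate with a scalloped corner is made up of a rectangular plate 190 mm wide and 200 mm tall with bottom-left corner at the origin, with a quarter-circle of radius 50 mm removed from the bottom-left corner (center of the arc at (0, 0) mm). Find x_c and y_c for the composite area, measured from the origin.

plate: A = 190 × 200 = 38000.00, centroid at (95.00, 100.00).
removed quarter-circle: A = −¼π·50² = -1963.50, centroid at (21.22, 21.22).
ΣA = 36036.50 mm²
ΣAx_c = (38000.00)(95.00) + (-1963.50)(21.22) = 3568333.33 mm³
ΣAy_c = (38000.00)(100.00) + (-1963.50)(21.22) = 3758333.33 mm³
x_c = 3568333.33 / 36036.50 = 99.02 mm
y_c = 3758333.33 / 36036.50 = 104.29 mm

x_c = 99.02 mm, y_c = 104.29 mm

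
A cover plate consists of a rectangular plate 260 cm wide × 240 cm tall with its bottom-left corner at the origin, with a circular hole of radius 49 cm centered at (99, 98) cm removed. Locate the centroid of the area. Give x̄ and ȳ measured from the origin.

Part | A | x̄ᵢ | ȳᵢ | A·x̄ᵢ | A·ȳᵢ
plate | 62400.00 | 130.00 | 120.00 | 8112000.00 | 7488000.00
hole | -7542.96 | 99.00 | 98.00 | -746753.43 | -739210.47
Σ | 54857.04 |  |  | 7365246.57 | 6748789.53
x̄ = 7365246.57 / 54857.04 = 134.26 cm
ȳ = 6748789.53 / 54857.04 = 123.03 cm

x̄ = 134.26 cm, ȳ = 123.03 cm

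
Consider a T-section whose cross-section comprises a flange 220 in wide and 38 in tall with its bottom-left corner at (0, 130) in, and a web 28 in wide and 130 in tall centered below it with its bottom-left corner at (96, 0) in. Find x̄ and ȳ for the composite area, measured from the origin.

web: A = 28 × 130 = 3640.00, centroid at (110.00, 65.00).
flange: A = 220 × 38 = 8360.00, centroid at (110.00, 149.00).
ΣA = 12000.00 in², ΣAx̄ = 1320000.00 in³, ΣAȳ = 1482240.00 in³.
x̄ = 1320000.00/12000.00 = 110.00 in; ȳ = 1482240.00/12000.00 = 123.52 in.

x̄ = 110.00 in, ȳ = 123.52 in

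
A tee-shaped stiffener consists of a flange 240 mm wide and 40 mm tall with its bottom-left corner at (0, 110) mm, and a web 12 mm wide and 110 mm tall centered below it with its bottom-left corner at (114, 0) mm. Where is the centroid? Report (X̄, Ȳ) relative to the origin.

Part | A | x̄ᵢ | ȳᵢ | A·x̄ᵢ | A·ȳᵢ
web | 1320.00 | 120.00 | 55.00 | 158400.00 | 72600.00
flange | 9600.00 | 120.00 | 130.00 | 1152000.00 | 1248000.00
Σ | 10920.00 |  |  | 1310400.00 | 1320600.00
X̄ = 1310400.00 / 10920.00 = 120.00 mm
Ȳ = 1320600.00 / 10920.00 = 120.93 mm

X̄ = 120.00 mm, Ȳ = 120.93 mm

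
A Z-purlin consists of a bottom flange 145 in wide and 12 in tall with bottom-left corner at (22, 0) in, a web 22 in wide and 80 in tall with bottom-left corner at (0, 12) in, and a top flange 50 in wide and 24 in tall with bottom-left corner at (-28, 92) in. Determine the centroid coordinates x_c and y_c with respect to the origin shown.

x_c = 38.34 in, y_c = 48.25 in

Part | A | x̄ᵢ | ȳᵢ | A·x̄ᵢ | A·ȳᵢ
bottom flange | 1740.00 | 94.50 | 6.00 | 164430.00 | 10440.00
web | 1760.00 | 11.00 | 52.00 | 19360.00 | 91520.00
top flange | 1200.00 | -3.00 | 104.00 | -3600.00 | 124800.00
Σ | 4700.00 |  |  | 180190.00 | 226760.00
x_c = 180190.00 / 4700.00 = 38.34 in
y_c = 226760.00 / 4700.00 = 48.25 in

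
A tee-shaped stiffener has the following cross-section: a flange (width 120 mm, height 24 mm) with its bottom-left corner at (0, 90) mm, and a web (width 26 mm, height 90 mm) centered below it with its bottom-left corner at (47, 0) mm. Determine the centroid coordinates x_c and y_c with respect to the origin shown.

web: A = 26 × 90 = 2340.00, centroid at (60.00, 45.00).
flange: A = 120 × 24 = 2880.00, centroid at (60.00, 102.00).
ΣA = 5220.00 mm²
ΣAx_c = (2340.00)(60.00) + (2880.00)(60.00) = 313200.00 mm³
ΣAy_c = (2340.00)(45.00) + (2880.00)(102.00) = 399060.00 mm³
x_c = 313200.00 / 5220.00 = 60.00 mm
y_c = 399060.00 / 5220.00 = 76.45 mm

x_c = 60.00 mm, y_c = 76.45 mm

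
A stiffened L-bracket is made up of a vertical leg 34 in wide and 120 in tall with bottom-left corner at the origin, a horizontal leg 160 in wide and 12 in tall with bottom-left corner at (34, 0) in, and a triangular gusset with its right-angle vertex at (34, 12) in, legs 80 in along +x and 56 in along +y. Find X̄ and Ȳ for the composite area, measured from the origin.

X̄ = 51.47 in, Ȳ = 39.44 in

vertical leg: A = 34 × 120 = 4080.00, centroid at (17.00, 60.00).
horizontal leg: A = 160 × 12 = 1920.00, centroid at (114.00, 6.00).
gusset: A = ½·80·56 = 2240.00, centroid at (60.67, 30.67).
ΣA = 8240.00 in², ΣAX̄ = 424133.33 in³, ΣAȲ = 325013.33 in³.
X̄ = 424133.33/8240.00 = 51.47 in; Ȳ = 325013.33/8240.00 = 39.44 in.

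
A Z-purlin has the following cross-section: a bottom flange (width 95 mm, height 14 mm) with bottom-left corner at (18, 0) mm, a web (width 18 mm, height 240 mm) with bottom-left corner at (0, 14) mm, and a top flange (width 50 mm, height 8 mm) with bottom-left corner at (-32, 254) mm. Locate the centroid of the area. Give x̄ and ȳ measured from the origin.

x̄ = 20.36 mm, ȳ = 114.28 mm

bottom flange: A = 95 × 14 = 1330.00, centroid at (65.50, 7.00).
web: A = 18 × 240 = 4320.00, centroid at (9.00, 134.00).
top flange: A = 50 × 8 = 400.00, centroid at (-7.00, 258.00).
ΣA = 6050.00 mm²
ΣAx̄ = (1330.00)(65.50) + (4320.00)(9.00) + (400.00)(-7.00) = 123195.00 mm³
ΣAȳ = (1330.00)(7.00) + (4320.00)(134.00) + (400.00)(258.00) = 691390.00 mm³
x̄ = 123195.00 / 6050.00 = 20.36 mm
ȳ = 691390.00 / 6050.00 = 114.28 mm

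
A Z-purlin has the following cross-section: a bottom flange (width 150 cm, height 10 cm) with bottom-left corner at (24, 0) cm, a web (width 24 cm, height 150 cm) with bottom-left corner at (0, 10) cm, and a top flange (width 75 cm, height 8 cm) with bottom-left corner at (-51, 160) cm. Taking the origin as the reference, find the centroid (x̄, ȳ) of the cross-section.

Part | A | x̄ᵢ | ȳᵢ | A·x̄ᵢ | A·ȳᵢ
bottom flange | 1500.00 | 99.00 | 5.00 | 148500.00 | 7500.00
web | 3600.00 | 12.00 | 85.00 | 43200.00 | 306000.00
top flange | 600.00 | -13.50 | 164.00 | -8100.00 | 98400.00
Σ | 5700.00 |  |  | 183600.00 | 411900.00
x̄ = 183600.00 / 5700.00 = 32.21 cm
ȳ = 411900.00 / 5700.00 = 72.26 cm

x̄ = 32.21 cm, ȳ = 72.26 cm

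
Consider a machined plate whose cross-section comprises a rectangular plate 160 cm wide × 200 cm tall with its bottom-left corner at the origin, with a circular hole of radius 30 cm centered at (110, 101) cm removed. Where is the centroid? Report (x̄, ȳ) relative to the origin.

x̄ = 77.09 cm, ȳ = 99.90 cm

Part | A | x̄ᵢ | ȳᵢ | A·x̄ᵢ | A·ȳᵢ
plate | 32000.00 | 80.00 | 100.00 | 2560000.00 | 3200000.00
hole | -2827.43 | 110.00 | 101.00 | -311017.67 | -285570.77
Σ | 29172.57 |  |  | 2248982.33 | 2914429.23
x̄ = 2248982.33 / 29172.57 = 77.09 cm
ȳ = 2914429.23 / 29172.57 = 99.90 cm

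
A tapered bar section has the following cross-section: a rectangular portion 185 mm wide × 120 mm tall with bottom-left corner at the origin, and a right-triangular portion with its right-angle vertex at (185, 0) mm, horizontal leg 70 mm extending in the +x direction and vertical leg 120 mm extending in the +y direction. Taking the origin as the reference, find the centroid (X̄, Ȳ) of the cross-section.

Part | A | x̄ᵢ | ȳᵢ | A·x̄ᵢ | A·ȳᵢ
rectangular portion | 22200.00 | 92.50 | 60.00 | 2053500.00 | 1332000.00
triangular portion | 4200.00 | 208.33 | 40.00 | 875000.00 | 168000.00
Σ | 26400.00 |  |  | 2928500.00 | 1500000.00
X̄ = 2928500.00 / 26400.00 = 110.93 mm
Ȳ = 1500000.00 / 26400.00 = 56.82 mm

X̄ = 110.93 mm, Ȳ = 56.82 mm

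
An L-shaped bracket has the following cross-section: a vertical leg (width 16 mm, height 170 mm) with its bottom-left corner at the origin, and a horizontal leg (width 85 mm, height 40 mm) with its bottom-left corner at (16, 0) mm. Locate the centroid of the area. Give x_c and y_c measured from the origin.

vertical leg: A = 16 × 170 = 2720.00, centroid at (8.00, 85.00).
horizontal leg: A = 85 × 40 = 3400.00, centroid at (58.50, 20.00).
ΣA = 6120.00 mm², ΣAx_c = 220660.00 mm³, ΣAy_c = 299200.00 mm³.
x_c = 220660.00/6120.00 = 36.06 mm; y_c = 299200.00/6120.00 = 48.89 mm.

x_c = 36.06 mm, y_c = 48.89 mm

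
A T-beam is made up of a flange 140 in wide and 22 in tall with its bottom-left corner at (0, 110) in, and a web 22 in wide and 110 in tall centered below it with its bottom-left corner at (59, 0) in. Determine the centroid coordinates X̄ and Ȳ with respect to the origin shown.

X̄ = 70.00 in, Ȳ = 91.96 in

Part | A | x̄ᵢ | ȳᵢ | A·x̄ᵢ | A·ȳᵢ
web | 2420.00 | 70.00 | 55.00 | 169400.00 | 133100.00
flange | 3080.00 | 70.00 | 121.00 | 215600.00 | 372680.00
Σ | 5500.00 |  |  | 385000.00 | 505780.00
X̄ = 385000.00 / 5500.00 = 70.00 in
Ȳ = 505780.00 / 5500.00 = 91.96 in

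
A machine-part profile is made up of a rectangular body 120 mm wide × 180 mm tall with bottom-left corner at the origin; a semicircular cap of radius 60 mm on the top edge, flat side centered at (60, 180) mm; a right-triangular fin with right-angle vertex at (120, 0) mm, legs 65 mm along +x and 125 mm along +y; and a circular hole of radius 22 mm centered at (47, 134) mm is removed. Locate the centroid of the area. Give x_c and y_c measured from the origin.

x_c = 71.80 mm, y_c = 103.08 mm

rectangular body: A = 120 × 180 = 21600.00, centroid at (60.00, 90.00).
semicircular top: A = ½π·60² = 5654.87, centroid at (60.00, 205.46).
triangular fin: A = ½·65·125 = 4062.50, centroid at (141.67, 41.67).
hole: A = −π·22² = -1520.53, centroid at (47.00, 134.00).
ΣA = 29796.84 mm²
ΣAx_c = (21600.00)(60.00) + (5654.87)(60.00) + (4062.50)(141.67) + (-1520.53)(47.00) = 2139347.89 mm³
ΣAy_c = (21600.00)(90.00) + (5654.87)(205.46) + (4062.50)(41.67) + (-1520.53)(134.00) = 3071395.72 mm³
x_c = 2139347.89 / 29796.84 = 71.80 mm
y_c = 3071395.72 / 29796.84 = 103.08 mm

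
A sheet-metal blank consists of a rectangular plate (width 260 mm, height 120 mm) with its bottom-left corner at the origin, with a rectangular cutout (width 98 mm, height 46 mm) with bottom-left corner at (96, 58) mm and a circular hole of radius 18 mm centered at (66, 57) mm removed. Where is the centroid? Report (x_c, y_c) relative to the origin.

Part | A | x̄ᵢ | ȳᵢ | A·x̄ᵢ | A·ȳᵢ
plate | 31200.00 | 130.00 | 60.00 | 4056000.00 | 1872000.00
hole 1 | -4508.00 | 145.00 | 81.00 | -653660.00 | -365148.00
hole 2 | -1017.88 | 66.00 | 57.00 | -67179.82 | -58018.93
Σ | 25674.12 |  |  | 3335160.18 | 1448833.07
x_c = 3335160.18 / 25674.12 = 129.90 mm
y_c = 1448833.07 / 25674.12 = 56.43 mm

x_c = 129.90 mm, y_c = 56.43 mm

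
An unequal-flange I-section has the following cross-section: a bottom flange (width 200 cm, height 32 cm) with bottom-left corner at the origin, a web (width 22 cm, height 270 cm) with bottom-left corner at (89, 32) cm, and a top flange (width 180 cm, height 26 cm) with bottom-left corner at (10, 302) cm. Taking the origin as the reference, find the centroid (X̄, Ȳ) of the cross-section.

X̄ = 100.00 cm, Ȳ = 150.92 cm

Part | A | x̄ᵢ | ȳᵢ | A·x̄ᵢ | A·ȳᵢ
bottom flange | 6400.00 | 100.00 | 16.00 | 640000.00 | 102400.00
web | 5940.00 | 100.00 | 167.00 | 594000.00 | 991980.00
top flange | 4680.00 | 100.00 | 315.00 | 468000.00 | 1474200.00
Σ | 17020.00 |  |  | 1702000.00 | 2568580.00
X̄ = 1702000.00 / 17020.00 = 100.00 cm
Ȳ = 2568580.00 / 17020.00 = 150.92 cm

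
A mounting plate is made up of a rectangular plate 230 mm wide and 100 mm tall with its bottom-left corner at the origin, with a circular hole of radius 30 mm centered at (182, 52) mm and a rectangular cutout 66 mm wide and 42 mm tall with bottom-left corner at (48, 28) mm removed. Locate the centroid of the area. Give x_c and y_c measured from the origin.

x_c = 109.53 mm, y_c = 49.83 mm

Part | A | x̄ᵢ | ȳᵢ | A·x̄ᵢ | A·ȳᵢ
plate | 23000.00 | 115.00 | 50.00 | 2645000.00 | 1150000.00
hole 1 | -2827.43 | 182.00 | 52.00 | -514592.88 | -147026.54
hole 2 | -2772.00 | 81.00 | 49.00 | -224532.00 | -135828.00
Σ | 17400.57 |  |  | 1905875.12 | 867145.46
x_c = 1905875.12 / 17400.57 = 109.53 mm
y_c = 867145.46 / 17400.57 = 49.83 mm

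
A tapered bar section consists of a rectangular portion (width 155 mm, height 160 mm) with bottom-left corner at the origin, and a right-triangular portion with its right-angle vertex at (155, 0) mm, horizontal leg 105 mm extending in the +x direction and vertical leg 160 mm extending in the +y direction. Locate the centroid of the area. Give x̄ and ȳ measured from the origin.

rectangular portion: A = 155 × 160 = 24800.00, centroid at (77.50, 80.00).
triangular portion: A = ½·105·160 = 8400.00, centroid at (190.00, 53.33).
ΣA = 33200.00 mm², ΣAx̄ = 3518000.00 mm³, ΣAȳ = 2432000.00 mm³.
x̄ = 3518000.00/33200.00 = 105.96 mm; ȳ = 2432000.00/33200.00 = 73.25 mm.

x̄ = 105.96 mm, ȳ = 73.25 mm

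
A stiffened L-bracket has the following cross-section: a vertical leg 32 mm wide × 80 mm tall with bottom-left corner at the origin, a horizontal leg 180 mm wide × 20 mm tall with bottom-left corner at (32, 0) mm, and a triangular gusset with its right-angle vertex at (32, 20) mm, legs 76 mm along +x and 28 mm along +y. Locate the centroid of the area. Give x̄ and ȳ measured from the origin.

Part | A | x̄ᵢ | ȳᵢ | A·x̄ᵢ | A·ȳᵢ
vertical leg | 2560.00 | 16.00 | 40.00 | 40960.00 | 102400.00
horizontal leg | 3600.00 | 122.00 | 10.00 | 439200.00 | 36000.00
gusset | 1064.00 | 57.33 | 29.33 | 61002.67 | 31210.67
Σ | 7224.00 |  |  | 541162.67 | 169610.67
x̄ = 541162.67 / 7224.00 = 74.91 mm
ȳ = 169610.67 / 7224.00 = 23.48 mm

x̄ = 74.91 mm, ȳ = 23.48 mm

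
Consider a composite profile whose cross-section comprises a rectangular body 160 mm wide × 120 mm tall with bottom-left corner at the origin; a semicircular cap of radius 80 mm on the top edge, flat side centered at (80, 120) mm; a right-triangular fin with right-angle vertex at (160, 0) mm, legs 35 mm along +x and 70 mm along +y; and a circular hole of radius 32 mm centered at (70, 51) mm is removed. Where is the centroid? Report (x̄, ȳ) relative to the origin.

x̄ = 85.30 mm, ȳ = 94.06 mm

Part | A | x̄ᵢ | ȳᵢ | A·x̄ᵢ | A·ȳᵢ
rectangular body | 19200.00 | 80.00 | 60.00 | 1536000.00 | 1152000.00
semicircular top | 10053.10 | 80.00 | 153.95 | 804247.72 | 1547704.91
triangular fin | 1225.00 | 171.67 | 23.33 | 210291.67 | 28583.33
hole | -3216.99 | 70.00 | 51.00 | -225189.36 | -164066.53
Σ | 27261.11 |  |  | 2325350.02 | 2564221.71
x̄ = 2325350.02 / 27261.11 = 85.30 mm
ȳ = 2564221.71 / 27261.11 = 94.06 mm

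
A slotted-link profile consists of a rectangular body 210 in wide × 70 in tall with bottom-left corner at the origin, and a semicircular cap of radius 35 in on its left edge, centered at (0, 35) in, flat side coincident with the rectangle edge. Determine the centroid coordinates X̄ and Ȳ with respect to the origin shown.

X̄ = 91.13 in, Ȳ = 35.00 in

rectangular body: A = 210 × 70 = 14700.00, centroid at (105.00, 35.00).
semicircular end: A = ½π·35² = 1924.23, centroid at (-14.85, 35.00).
ΣA = 16624.23 in²
ΣAX̄ = (14700.00)(105.00) + (1924.23)(-14.85) = 1514916.67 in³
ΣAȲ = (14700.00)(35.00) + (1924.23)(35.00) = 581847.89 in³
X̄ = 1514916.67 / 16624.23 = 91.13 in
Ȳ = 581847.89 / 16624.23 = 35.00 in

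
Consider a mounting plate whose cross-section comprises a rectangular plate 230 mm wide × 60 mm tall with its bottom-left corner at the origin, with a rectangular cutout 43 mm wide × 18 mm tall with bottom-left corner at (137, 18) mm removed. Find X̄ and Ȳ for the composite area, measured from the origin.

plate: A = 230 × 60 = 13800.00, centroid at (115.00, 30.00).
hole: A = −(43 × 18) = -774.00, centroid at (158.50, 27.00).
ΣA = 13026.00 mm²
ΣAX̄ = (13800.00)(115.00) + (-774.00)(158.50) = 1464321.00 mm³
ΣAȲ = (13800.00)(30.00) + (-774.00)(27.00) = 393102.00 mm³
X̄ = 1464321.00 / 13026.00 = 112.42 mm
Ȳ = 393102.00 / 13026.00 = 30.18 mm

X̄ = 112.42 mm, Ȳ = 30.18 mm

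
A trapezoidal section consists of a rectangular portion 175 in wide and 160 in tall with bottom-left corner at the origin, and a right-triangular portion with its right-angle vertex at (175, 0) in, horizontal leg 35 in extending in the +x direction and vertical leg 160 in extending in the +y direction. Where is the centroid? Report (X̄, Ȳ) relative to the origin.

X̄ = 96.52 in, Ȳ = 77.58 in

rectangular portion: A = 175 × 160 = 28000.00, centroid at (87.50, 80.00).
triangular portion: A = ½·35·160 = 2800.00, centroid at (186.67, 53.33).
ΣA = 30800.00 in², ΣAX̄ = 2972666.67 in³, ΣAȲ = 2389333.33 in³.
X̄ = 2972666.67/30800.00 = 96.52 in; Ȳ = 2389333.33/30800.00 = 77.58 in.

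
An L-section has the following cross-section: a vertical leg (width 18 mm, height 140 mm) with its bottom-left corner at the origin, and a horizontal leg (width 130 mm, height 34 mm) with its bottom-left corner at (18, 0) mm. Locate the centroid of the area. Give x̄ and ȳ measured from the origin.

x̄ = 56.13 mm, ȳ = 36.24 mm

vertical leg: A = 18 × 140 = 2520.00, centroid at (9.00, 70.00).
horizontal leg: A = 130 × 34 = 4420.00, centroid at (83.00, 17.00).
ΣA = 6940.00 mm²
ΣAx̄ = (2520.00)(9.00) + (4420.00)(83.00) = 389540.00 mm³
ΣAȳ = (2520.00)(70.00) + (4420.00)(17.00) = 251540.00 mm³
x̄ = 389540.00 / 6940.00 = 56.13 mm
ȳ = 251540.00 / 6940.00 = 36.24 mm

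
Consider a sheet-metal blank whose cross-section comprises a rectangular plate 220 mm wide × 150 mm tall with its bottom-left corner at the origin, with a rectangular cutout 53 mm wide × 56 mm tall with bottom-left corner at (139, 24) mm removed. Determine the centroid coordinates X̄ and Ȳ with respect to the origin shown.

X̄ = 104.52 mm, Ȳ = 77.27 mm

plate: A = 220 × 150 = 33000.00, centroid at (110.00, 75.00).
hole: A = −(53 × 56) = -2968.00, centroid at (165.50, 52.00).
ΣA = 30032.00 mm²
ΣAX̄ = (33000.00)(110.00) + (-2968.00)(165.50) = 3138796.00 mm³
ΣAȲ = (33000.00)(75.00) + (-2968.00)(52.00) = 2320664.00 mm³
X̄ = 3138796.00 / 30032.00 = 104.52 mm
Ȳ = 2320664.00 / 30032.00 = 77.27 mm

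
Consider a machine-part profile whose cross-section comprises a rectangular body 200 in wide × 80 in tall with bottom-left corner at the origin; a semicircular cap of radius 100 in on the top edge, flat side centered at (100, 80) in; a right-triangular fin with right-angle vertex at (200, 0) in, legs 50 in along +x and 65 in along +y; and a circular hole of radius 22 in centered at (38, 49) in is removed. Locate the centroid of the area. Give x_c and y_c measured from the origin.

x_c = 108.92 in, y_c = 79.34 in

rectangular body: A = 200 × 80 = 16000.00, centroid at (100.00, 40.00).
semicircular top: A = ½π·100² = 15707.96, centroid at (100.00, 122.44).
triangular fin: A = ½·50·65 = 1625.00, centroid at (216.67, 21.67).
hole: A = −π·22² = -1520.53, centroid at (38.00, 49.00).
ΣA = 31812.43 in²
ΣAx_c = (16000.00)(100.00) + (15707.96)(100.00) + (1625.00)(216.67) + (-1520.53)(38.00) = 3465099.49 in³
ΣAy_c = (16000.00)(40.00) + (15707.96)(122.44) + (1625.00)(21.67) + (-1520.53)(49.00) = 2524006.05 in³
x_c = 3465099.49 / 31812.43 = 108.92 in
y_c = 2524006.05 / 31812.43 = 79.34 in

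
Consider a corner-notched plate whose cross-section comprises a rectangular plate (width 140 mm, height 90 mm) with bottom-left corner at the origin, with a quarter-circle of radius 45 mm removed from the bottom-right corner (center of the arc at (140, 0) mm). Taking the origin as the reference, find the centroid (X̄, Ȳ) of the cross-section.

plate: A = 140 × 90 = 12600.00, centroid at (70.00, 45.00).
removed quarter-circle: A = −¼π·45² = -1590.43, centroid at (120.90, 19.10).
ΣA = 11009.57 mm², ΣAX̄ = 689714.62 mm³, ΣAȲ = 536625.00 mm³.
X̄ = 689714.62/11009.57 = 62.65 mm; Ȳ = 536625.00/11009.57 = 48.74 mm.

X̄ = 62.65 mm, Ȳ = 48.74 mm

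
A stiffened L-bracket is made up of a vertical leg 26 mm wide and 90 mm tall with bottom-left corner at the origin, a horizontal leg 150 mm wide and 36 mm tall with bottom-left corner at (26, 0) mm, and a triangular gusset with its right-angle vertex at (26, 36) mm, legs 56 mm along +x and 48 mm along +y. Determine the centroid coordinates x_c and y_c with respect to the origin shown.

vertical leg: A = 26 × 90 = 2340.00, centroid at (13.00, 45.00).
horizontal leg: A = 150 × 36 = 5400.00, centroid at (101.00, 18.00).
gusset: A = ½·56·48 = 1344.00, centroid at (44.67, 52.00).
ΣA = 9084.00 mm²
ΣAx_c = (2340.00)(13.00) + (5400.00)(101.00) + (1344.00)(44.67) = 635852.00 mm³
ΣAy_c = (2340.00)(45.00) + (5400.00)(18.00) + (1344.00)(52.00) = 272388.00 mm³
x_c = 635852.00 / 9084.00 = 70.00 mm
y_c = 272388.00 / 9084.00 = 29.99 mm

x_c = 70.00 mm, y_c = 29.99 mm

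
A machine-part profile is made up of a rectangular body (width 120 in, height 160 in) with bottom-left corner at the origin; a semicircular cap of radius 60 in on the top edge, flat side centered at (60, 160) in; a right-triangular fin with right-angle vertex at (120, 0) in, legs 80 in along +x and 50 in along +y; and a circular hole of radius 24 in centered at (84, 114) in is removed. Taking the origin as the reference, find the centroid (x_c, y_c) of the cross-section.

rectangular body: A = 120 × 160 = 19200.00, centroid at (60.00, 80.00).
semicircular top: A = ½π·60² = 5654.87, centroid at (60.00, 185.46).
triangular fin: A = ½·80·50 = 2000.00, centroid at (146.67, 16.67).
hole: A = −π·24² = -1809.56, centroid at (84.00, 114.00).
ΣA = 25045.31 in²
ΣAx_c = (19200.00)(60.00) + (5654.87)(60.00) + (2000.00)(146.67) + (-1809.56)(84.00) = 1632622.52 in³
ΣAy_c = (19200.00)(80.00) + (5654.87)(185.46) + (2000.00)(16.67) + (-1809.56)(114.00) = 2411822.48 in³
x_c = 1632622.52 / 25045.31 = 65.19 in
y_c = 2411822.48 / 25045.31 = 96.30 in

x_c = 65.19 in, y_c = 96.30 in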